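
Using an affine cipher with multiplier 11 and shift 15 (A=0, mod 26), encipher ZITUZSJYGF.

EZQBEFKTDS

Z(25): 11·25+15=290≡4 → E
I(8): 11·8+15=103≡25 → Z
T(19): 11·19+15=224≡16 → Q
U(20): 11·20+15=235≡1 → B
Z(25): 11·25+15=290≡4 → E
S(18): 11·18+15=213≡5 → F
J(9): 11·9+15=114≡10 → K
Y(24): 11·24+15=279≡19 → T
G(6): 11·6+15=81≡3 → D
F(5): 11·5+15=70≡18 → S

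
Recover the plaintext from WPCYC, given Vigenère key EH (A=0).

SIYRY

Repeat the key across the ciphertext: EHEHE
W(22)−E(4): 18 → S
P(15)−H(7): 8 → I
C(2)−E(4): -2≡24 → Y
Y(24)−H(7): 17 → R
C(2)−E(4): -2≡24 → Y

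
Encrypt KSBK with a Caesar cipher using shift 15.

K(10): 10+15=25 → Z
S(18): 18+15=33≡7 → H
B(1): 1+15=16 → Q
K(10): 10+15=25 → Z

ZHQZ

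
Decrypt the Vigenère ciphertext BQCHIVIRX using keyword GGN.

VKPBCICLK

Repeat the key across the ciphertext: GGNGGNGGN
B(1)−G(6): -5≡21 → V
Q(16)−G(6): 10 → K
C(2)−N(13): -11≡15 → P
H(7)−G(6): 1 → B
I(8)−G(6): 2 → C
V(21)−N(13): 8 → I
I(8)−G(6): 2 → C
R(17)−G(6): 11 → L
X(23)−N(13): 10 → K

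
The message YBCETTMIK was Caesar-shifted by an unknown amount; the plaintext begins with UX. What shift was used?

4

From the crib: Y(24)−U(20)=4, so the shift is 4.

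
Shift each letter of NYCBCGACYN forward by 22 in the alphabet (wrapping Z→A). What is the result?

N(13): 13+22=35≡9 → J
Y(24): 24+22=46≡20 → U
C(2): 2+22=24 → Y
B(1): 1+22=23 → X
C(2): 2+22=24 → Y
G(6): 6+22=28≡2 → C
A(0): 0+22=22 → W
C(2): 2+22=24 → Y
Y(24): 24+22=46≡20 → U
N(13): 13+22=35≡9 → J

JUYXYCWYUJ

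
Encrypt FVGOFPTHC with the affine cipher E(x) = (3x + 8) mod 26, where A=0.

F(5): 3·5+8=23 → X
V(21): 3·21+8=71≡19 → T
G(6): 3·6+8=26≡0 → A
O(14): 3·14+8=50≡24 → Y
F(5): 3·5+8=23 → X
P(15): 3·15+8=53≡1 → B
T(19): 3·19+8=65≡13 → N
H(7): 3·7+8=29≡3 → D
C(2): 3·2+8=14 → O

XTAYXBNDO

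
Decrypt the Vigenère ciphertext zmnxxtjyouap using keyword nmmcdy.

Repeat the key across the ciphertext: nmmcdynmmcdy
z(25)−n(13): 12 → m
m(12)−m(12): 0 → a
n(13)−m(12): 1 → b
x(23)−c(2): 21 → v
x(23)−d(3): 20 → u
t(19)−y(24): -5≡21 → v
j(9)−n(13): -4≡22 → w
y(24)−m(12): 12 → m
o(14)−m(12): 2 → c
u(20)−c(2): 18 → s
a(0)−d(3): -3≡23 → x
p(15)−y(24): -9≡17 → r

mabvuvwmcsxr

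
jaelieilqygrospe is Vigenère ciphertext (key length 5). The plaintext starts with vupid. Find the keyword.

Subtract each crib letter from the matching ciphertext letter (mod 26):
j(9)−v(21)=-12≡14 → o
a(0)−u(20)=-20≡6 → g
e(4)−p(15)=-11≡15 → p
l(11)−i(8)=3 → d
i(8)−d(3)=5 → f

ogpdf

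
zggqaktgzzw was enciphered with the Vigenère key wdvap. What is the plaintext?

Repeat the key across the ciphertext: wdvapwdvapw
z(25)−w(22): 3 → d
g(6)−d(3): 3 → d
g(6)−v(21): -15≡11 → l
q(16)−a(0): 16 → q
a(0)−p(15): -15≡11 → l
k(10)−w(22): -12≡14 → o
t(19)−d(3): 16 → q
g(6)−v(21): -15≡11 → l
z(25)−a(0): 25 → z
z(25)−p(15): 10 → k
w(22)−w(22): 0 → a

ddlqloqlzka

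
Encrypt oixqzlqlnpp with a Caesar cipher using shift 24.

o(14): 14+24=38≡12 → m
i(8): 8+24=32≡6 → g
x(23): 23+24=47≡21 → v
q(16): 16+24=40≡14 → o
z(25): 25+24=49≡23 → x
l(11): 11+24=35≡9 → j
q(16): 16+24=40≡14 → o
l(11): 11+24=35≡9 → j
n(13): 13+24=37≡11 → l
p(15): 15+24=39≡13 → n
p(15): 15+24=39≡13 → n

mgvoxjojlnn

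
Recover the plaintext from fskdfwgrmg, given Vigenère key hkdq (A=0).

yihnymdbfw

Repeat the key across the ciphertext: hkdqhkdqhk
f(5)−h(7): -2≡24 → y
s(18)−k(10): 8 → i
k(10)−d(3): 7 → h
d(3)−q(16): -13≡13 → n
f(5)−h(7): -2≡24 → y
w(22)−k(10): 12 → m
g(6)−d(3): 3 → d
r(17)−q(16): 1 → b
m(12)−h(7): 5 → f
g(6)−k(10): -4≡22 → w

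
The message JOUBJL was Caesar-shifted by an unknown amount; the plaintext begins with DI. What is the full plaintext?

DIOVDF

From the crib: J(9)−D(3)=6, so the shift is 6.
Subtract 6 from each ciphertext letter:
J(9): 9−6=3 → D
O(14): 14−6=8 → I
U(20): 20−6=14 → O
B(1): 1−6=-5≡21 → V
J(9): 9−6=3 → D
L(11): 11−6=5 → F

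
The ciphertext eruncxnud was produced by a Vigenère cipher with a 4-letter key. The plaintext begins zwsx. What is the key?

Subtract each crib letter from the matching ciphertext letter (mod 26):
e(4)−z(25)=-21≡5 → f
r(17)−w(22)=-5≡21 → v
u(20)−s(18)=2 → c
n(13)−x(23)=-10≡16 → q

fvcq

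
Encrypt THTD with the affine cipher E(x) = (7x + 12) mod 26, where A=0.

T(19): 7·19+12=145≡15 → P
H(7): 7·7+12=61≡9 → J
T(19): 7·19+12=145≡15 → P
D(3): 7·3+12=33≡7 → H

PJPH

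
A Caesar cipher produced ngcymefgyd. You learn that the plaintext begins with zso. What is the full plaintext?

zsokyqrskp

From the crib: n(13)−z(25)=-12≡14, so the shift is 14.
Subtract 14 from each ciphertext letter:
n(13): 13−14=-1≡25 → z
g(6): 6−14=-8≡18 → s
c(2): 2−14=-12≡14 → o
y(24): 24−14=10 → k
m(12): 12−14=-2≡24 → y
e(4): 4−14=-10≡16 → q
f(5): 5−14=-9≡17 → r
g(6): 6−14=-8≡18 → s
y(24): 24−14=10 → k
d(3): 3−14=-11≡15 → p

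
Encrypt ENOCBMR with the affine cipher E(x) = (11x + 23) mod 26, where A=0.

PKVTIZC

E(4): 11·4+23=67≡15 → P
N(13): 11·13+23=166≡10 → K
O(14): 11·14+23=177≡21 → V
C(2): 11·2+23=45≡19 → T
B(1): 11·1+23=34≡8 → I
M(12): 11·12+23=155≡25 → Z
R(17): 11·17+23=210≡2 → C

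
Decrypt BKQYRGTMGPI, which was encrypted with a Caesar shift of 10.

B(1): 1−10=-9≡17 → R
K(10): 10−10=0 → A
Q(16): 16−10=6 → G
Y(24): 24−10=14 → O
R(17): 17−10=7 → H
G(6): 6−10=-4≡22 → W
T(19): 19−10=9 → J
M(12): 12−10=2 → C
G(6): 6−10=-4≡22 → W
P(15): 15−10=5 → F
I(8): 8−10=-2≡24 → Y

RAGOHWJCWFY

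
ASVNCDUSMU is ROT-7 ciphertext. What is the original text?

TLOGVWNLFN

A(0): 0−7=-7≡19 → T
S(18): 18−7=11 → L
V(21): 21−7=14 → O
N(13): 13−7=6 → G
C(2): 2−7=-5≡21 → V
D(3): 3−7=-4≡22 → W
U(20): 20−7=13 → N
S(18): 18−7=11 → L
M(12): 12−7=5 → F
U(20): 20−7=13 → N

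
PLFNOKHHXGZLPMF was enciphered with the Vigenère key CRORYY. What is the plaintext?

NURWQMFQJPBNNVR

Repeat the key across the ciphertext: CRORYYCRORYYCRO
P(15)−C(2): 13 → N
L(11)−R(17): -6≡20 → U
F(5)−O(14): -9≡17 → R
N(13)−R(17): -4≡22 → W
O(14)−Y(24): -10≡16 → Q
K(10)−Y(24): -14≡12 → M
H(7)−C(2): 5 → F
H(7)−R(17): -10≡16 → Q
X(23)−O(14): 9 → J
G(6)−R(17): -11≡15 → P
Z(25)−Y(24): 1 → B
L(11)−Y(24): -13≡13 → N
P(15)−C(2): 13 → N
M(12)−R(17): -5≡21 → V
F(5)−O(14): -9≡17 → R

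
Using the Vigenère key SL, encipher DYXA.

VJPL

Repeat the key across the message: SLSL
D(3)+S(18): 21 → V
Y(24)+L(11): 35≡9 → J
X(23)+S(18): 41≡15 → P
A(0)+L(11): 11 → L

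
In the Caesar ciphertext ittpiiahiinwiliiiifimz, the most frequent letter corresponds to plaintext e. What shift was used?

The most frequent ciphertext letter is i (appears 11 times).
i is position 8; e is position 4.
Shift = 4.

4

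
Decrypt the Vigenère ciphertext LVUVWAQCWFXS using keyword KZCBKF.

BWSUMVGDUENN

Repeat the key across the ciphertext: KZCBKFKZCBKF
L(11)−K(10): 1 → B
V(21)−Z(25): -4≡22 → W
U(20)−C(2): 18 → S
V(21)−B(1): 20 → U
W(22)−K(10): 12 → M
A(0)−F(5): -5≡21 → V
Q(16)−K(10): 6 → G
C(2)−Z(25): -23≡3 → D
W(22)−C(2): 20 → U
F(5)−B(1): 4 → E
X(23)−K(10): 13 → N
S(18)−F(5): 13 → N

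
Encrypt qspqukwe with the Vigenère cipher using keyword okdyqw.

ecsokgko

Repeat the key across the message: okdyqwok
q(16)+o(14): 30≡4 → e
s(18)+k(10): 28≡2 → c
p(15)+d(3): 18 → s
q(16)+y(24): 40≡14 → o
u(20)+q(16): 36≡10 → k
k(10)+w(22): 32≡6 → g
w(22)+o(14): 36≡10 → k
e(4)+k(10): 14 → o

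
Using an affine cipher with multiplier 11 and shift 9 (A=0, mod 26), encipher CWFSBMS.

C(2): 11·2+9=31≡5 → F
W(22): 11·22+9=251≡17 → R
F(5): 11·5+9=64≡12 → M
S(18): 11·18+9=207≡25 → Z
B(1): 11·1+9=20 → U
M(12): 11·12+9=141≡11 → L
S(18): 11·18+9=207≡25 → Z

FRMZULZ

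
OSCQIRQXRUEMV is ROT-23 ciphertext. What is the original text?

O(14): 14−23=-9≡17 → R
S(18): 18−23=-5≡21 → V
C(2): 2−23=-21≡5 → F
Q(16): 16−23=-7≡19 → T
I(8): 8−23=-15≡11 → L
R(17): 17−23=-6≡20 → U
Q(16): 16−23=-7≡19 → T
X(23): 23−23=0 → A
R(17): 17−23=-6≡20 → U
U(20): 20−23=-3≡23 → X
E(4): 4−23=-19≡7 → H
M(12): 12−23=-11≡15 → P
V(21): 21−23=-2≡24 → Y

RVFTLUTAUXHPY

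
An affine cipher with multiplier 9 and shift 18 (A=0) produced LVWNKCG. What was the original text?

FJMLCEQ

The inverse of 9 mod 26 is 3, since 9·3=27≡1. Apply D(y)=3·(y−18) mod 26:
L(11): 3·(11−18)=-21≡5 → F
V(21): 3·(21−18)=9 → J
W(22): 3·(22−18)=12 → M
N(13): 3·(13−18)=-15≡11 → L
K(10): 3·(10−18)=-24≡2 → C
C(2): 3·(2−18)=-48≡4 → E
G(6): 3·(6−18)=-36≡16 → Q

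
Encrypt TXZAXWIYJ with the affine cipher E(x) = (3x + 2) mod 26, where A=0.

HTZCTQAWD

T(19): 3·19+2=59≡7 → H
X(23): 3·23+2=71≡19 → T
Z(25): 3·25+2=77≡25 → Z
A(0): 3·0+2=2 → C
X(23): 3·23+2=71≡19 → T
W(22): 3·22+2=68≡16 → Q
I(8): 3·8+2=26≡0 → A
Y(24): 3·24+2=74≡22 → W
J(9): 3·9+2=29≡3 → D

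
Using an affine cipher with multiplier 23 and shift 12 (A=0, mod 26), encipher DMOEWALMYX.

D(3): 23·3+12=81≡3 → D
M(12): 23·12+12=288≡2 → C
O(14): 23·14+12=334≡22 → W
E(4): 23·4+12=104≡0 → A
W(22): 23·22+12=518≡24 → Y
A(0): 23·0+12=12 → M
L(11): 23·11+12=265≡5 → F
M(12): 23·12+12=288≡2 → C
Y(24): 23·24+12=564≡18 → S
X(23): 23·23+12=541≡21 → V

DCWAYMFCSV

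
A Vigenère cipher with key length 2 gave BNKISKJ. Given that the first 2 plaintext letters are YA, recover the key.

DN

Subtract each crib letter from the matching ciphertext letter (mod 26):
B(1)−Y(24)=-23≡3 → D
N(13)−A(0)=13 → N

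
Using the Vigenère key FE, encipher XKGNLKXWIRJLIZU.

Repeat the key across the message: FEFEFEFEFEFEFEF
X(23)+F(5): 28≡2 → C
K(10)+E(4): 14 → O
G(6)+F(5): 11 → L
N(13)+E(4): 17 → R
L(11)+F(5): 16 → Q
K(10)+E(4): 14 → O
X(23)+F(5): 28≡2 → C
W(22)+E(4): 26≡0 → A
I(8)+F(5): 13 → N
R(17)+E(4): 21 → V
J(9)+F(5): 14 → O
L(11)+E(4): 15 → P
I(8)+F(5): 13 → N
Z(25)+E(4): 29≡3 → D
U(20)+F(5): 25 → Z

COLRQOCANVOPNDZ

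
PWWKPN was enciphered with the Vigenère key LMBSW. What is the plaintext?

EKVSTC

Repeat the key across the ciphertext: LMBSWL
P(15)−L(11): 4 → E
W(22)−M(12): 10 → K
W(22)−B(1): 21 → V
K(10)−S(18): -8≡18 → S
P(15)−W(22): -7≡19 → T
N(13)−L(11): 2 → C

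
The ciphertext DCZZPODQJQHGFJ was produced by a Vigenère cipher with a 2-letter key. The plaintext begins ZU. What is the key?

EI

Subtract each crib letter from the matching ciphertext letter (mod 26):
D(3)−Z(25)=-22≡4 → E
C(2)−U(20)=-18≡8 → I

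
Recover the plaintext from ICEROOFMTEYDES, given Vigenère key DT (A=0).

Repeat the key across the ciphertext: DTDTDTDTDTDTDT
I(8)−D(3): 5 → F
C(2)−T(19): -17≡9 → J
E(4)−D(3): 1 → B
R(17)−T(19): -2≡24 → Y
O(14)−D(3): 11 → L
O(14)−T(19): -5≡21 → V
F(5)−D(3): 2 → C
M(12)−T(19): -7≡19 → T
T(19)−D(3): 16 → Q
E(4)−T(19): -15≡11 → L
Y(24)−D(3): 21 → V
D(3)−T(19): -16≡10 → K
E(4)−D(3): 1 → B
S(18)−T(19): -1≡25 → Z

FJBYLVCTQLVKBZ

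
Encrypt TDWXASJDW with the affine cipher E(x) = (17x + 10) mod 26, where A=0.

VJULKEHJU

T(19): 17·19+10=333≡21 → V
D(3): 17·3+10=61≡9 → J
W(22): 17·22+10=384≡20 → U
X(23): 17·23+10=401≡11 → L
A(0): 17·0+10=10 → K
S(18): 17·18+10=316≡4 → E
J(9): 17·9+10=163≡7 → H
D(3): 17·3+10=61≡9 → J
W(22): 17·22+10=384≡20 → U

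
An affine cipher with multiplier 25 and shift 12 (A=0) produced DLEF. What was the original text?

JBIH

The inverse of 25 mod 26 is 25, since 25·25=625≡1. Apply D(y)=25·(y−12) mod 26:
D(3): 25·(3−12)=-225≡9 → J
L(11): 25·(11−12)=-25≡1 → B
E(4): 25·(4−12)=-200≡8 → I
F(5): 25·(5−12)=-175≡7 → H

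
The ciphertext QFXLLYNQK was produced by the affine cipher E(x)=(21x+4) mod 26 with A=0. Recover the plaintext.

IFRJJWTIE

The inverse of 21 mod 26 is 5, since 21·5=105≡1. Apply D(y)=5·(y−4) mod 26:
Q(16): 5·(16−4)=60≡8 → I
F(5): 5·(5−4)=5 → F
X(23): 5·(23−4)=95≡17 → R
L(11): 5·(11−4)=35≡9 → J
L(11): 5·(11−4)=35≡9 → J
Y(24): 5·(24−4)=100≡22 → W
N(13): 5·(13−4)=45≡19 → T
Q(16): 5·(16−4)=60≡8 → I
K(10): 5·(10−4)=30≡4 → E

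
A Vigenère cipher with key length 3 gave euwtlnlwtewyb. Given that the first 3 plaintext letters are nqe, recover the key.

res

Subtract each crib letter from the matching ciphertext letter (mod 26):
e(4)−n(13)=-9≡17 → r
u(20)−q(16)=4 → e
w(22)−e(4)=18 → s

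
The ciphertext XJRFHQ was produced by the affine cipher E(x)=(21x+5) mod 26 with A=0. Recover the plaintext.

The inverse of 21 mod 26 is 5, since 21·5=105≡1. Apply D(y)=5·(y−5) mod 26:
X(23): 5·(23−5)=90≡12 → M
J(9): 5·(9−5)=20 → U
R(17): 5·(17−5)=60≡8 → I
F(5): 5·(5−5)=0 → A
H(7): 5·(7−5)=10 → K
Q(16): 5·(16−5)=55≡3 → D

MUIAKD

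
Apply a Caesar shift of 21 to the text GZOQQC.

BUJLLX

G(6): 6+21=27≡1 → B
Z(25): 25+21=46≡20 → U
O(14): 14+21=35≡9 → J
Q(16): 16+21=37≡11 → L
Q(16): 16+21=37≡11 → L
C(2): 2+21=23 → X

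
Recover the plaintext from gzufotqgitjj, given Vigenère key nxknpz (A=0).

Repeat the key across the ciphertext: nxknpznxknpz
g(6)−n(13): -7≡19 → t
z(25)−x(23): 2 → c
u(20)−k(10): 10 → k
f(5)−n(13): -8≡18 → s
o(14)−p(15): -1≡25 → z
t(19)−z(25): -6≡20 → u
q(16)−n(13): 3 → d
g(6)−x(23): -17≡9 → j
i(8)−k(10): -2≡24 → y
t(19)−n(13): 6 → g
j(9)−p(15): -6≡20 → u
j(9)−z(25): -16≡10 → k

tckszudjyguk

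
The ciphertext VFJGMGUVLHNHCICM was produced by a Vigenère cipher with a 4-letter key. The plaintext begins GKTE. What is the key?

Subtract each crib letter from the matching ciphertext letter (mod 26):
V(21)−G(6)=15 → P
F(5)−K(10)=-5≡21 → V
J(9)−T(19)=-10≡16 → Q
G(6)−E(4)=2 → C

PVQC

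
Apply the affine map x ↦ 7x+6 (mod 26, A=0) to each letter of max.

mgl

m(12): 7·12+6=90≡12 → m
a(0): 7·0+6=6 → g
x(23): 7·23+6=167≡11 → l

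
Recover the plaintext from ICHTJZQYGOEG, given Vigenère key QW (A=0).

Repeat the key across the ciphertext: QWQWQWQWQWQW
I(8)−Q(16): -8≡18 → S
C(2)−W(22): -20≡6 → G
H(7)−Q(16): -9≡17 → R
T(19)−W(22): -3≡23 → X
J(9)−Q(16): -7≡19 → T
Z(25)−W(22): 3 → D
Q(16)−Q(16): 0 → A
Y(24)−W(22): 2 → C
G(6)−Q(16): -10≡16 → Q
O(14)−W(22): -8≡18 → S
E(4)−Q(16): -12≡14 → O
G(6)−W(22): -16≡10 → K

SGRXTDACQSOK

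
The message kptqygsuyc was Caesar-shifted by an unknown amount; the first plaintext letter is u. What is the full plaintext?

From the crib: k(10)−u(20)=-10≡16, so the shift is 16.
Subtract 16 from each ciphertext letter:
k(10): 10−16=-6≡20 → u
p(15): 15−16=-1≡25 → z
t(19): 19−16=3 → d
q(16): 16−16=0 → a
y(24): 24−16=8 → i
g(6): 6−16=-10≡16 → q
s(18): 18−16=2 → c
u(20): 20−16=4 → e
y(24): 24−16=8 → i
c(2): 2−16=-14≡12 → m

uzdaiqceim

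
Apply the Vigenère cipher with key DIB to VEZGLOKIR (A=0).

Repeat the key across the message: DIBDIBDIB
V(21)+D(3): 24 → Y
E(4)+I(8): 12 → M
Z(25)+B(1): 26≡0 → A
G(6)+D(3): 9 → J
L(11)+I(8): 19 → T
O(14)+B(1): 15 → P
K(10)+D(3): 13 → N
I(8)+I(8): 16 → Q
R(17)+B(1): 18 → S

YMAJTPNQS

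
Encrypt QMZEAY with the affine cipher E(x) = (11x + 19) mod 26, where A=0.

NVILTX

Q(16): 11·16+19=195≡13 → N
M(12): 11·12+19=151≡21 → V
Z(25): 11·25+19=294≡8 → I
E(4): 11·4+19=63≡11 → L
A(0): 11·0+19=19 → T
Y(24): 11·24+19=283≡23 → X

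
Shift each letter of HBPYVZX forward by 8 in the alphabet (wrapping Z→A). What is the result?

PJXGDHF

H(7): 7+8=15 → P
B(1): 1+8=9 → J
P(15): 15+8=23 → X
Y(24): 24+8=32≡6 → G
V(21): 21+8=29≡3 → D
Z(25): 25+8=33≡7 → H
X(23): 23+8=31≡5 → F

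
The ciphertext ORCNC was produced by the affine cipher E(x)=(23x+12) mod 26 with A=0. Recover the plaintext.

The inverse of 23 mod 26 is 17, since 23·17=391≡1. Apply D(y)=17·(y−12) mod 26:
O(14): 17·(14−12)=34≡8 → I
R(17): 17·(17−12)=85≡7 → H
C(2): 17·(2−12)=-170≡12 → M
N(13): 17·(13−12)=17 → R
C(2): 17·(2−12)=-170≡12 → M

IHMRM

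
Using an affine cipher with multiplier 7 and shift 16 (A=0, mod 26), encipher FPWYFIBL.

F(5): 7·5+16=51≡25 → Z
P(15): 7·15+16=121≡17 → R
W(22): 7·22+16=170≡14 → O
Y(24): 7·24+16=184≡2 → C
F(5): 7·5+16=51≡25 → Z
I(8): 7·8+16=72≡20 → U
B(1): 7·1+16=23 → X
L(11): 7·11+16=93≡15 → P

ZROCZUXP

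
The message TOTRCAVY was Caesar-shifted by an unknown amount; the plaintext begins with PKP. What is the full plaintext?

PKPNYWRU

From the crib: T(19)−P(15)=4, so the shift is 4.
Subtract 4 from each ciphertext letter:
T(19): 19−4=15 → P
O(14): 14−4=10 → K
T(19): 19−4=15 → P
R(17): 17−4=13 → N
C(2): 2−4=-2≡24 → Y
A(0): 0−4=-4≡22 → W
V(21): 21−4=17 → R
Y(24): 24−4=20 → U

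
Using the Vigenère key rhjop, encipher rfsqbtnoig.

imbeqkuxwv

Repeat the key across the message: rhjoprhjop
r(17)+r(17): 34≡8 → i
f(5)+h(7): 12 → m
s(18)+j(9): 27≡1 → b
q(16)+o(14): 30≡4 → e
b(1)+p(15): 16 → q
t(19)+r(17): 36≡10 → k
n(13)+h(7): 20 → u
o(14)+j(9): 23 → x
i(8)+o(14): 22 → w
g(6)+p(15): 21 → v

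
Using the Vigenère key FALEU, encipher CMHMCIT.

HMSQWNT

Repeat the key across the message: FALEUFA
C(2)+F(5): 7 → H
M(12)+A(0): 12 → M
H(7)+L(11): 18 → S
M(12)+E(4): 16 → Q
C(2)+U(20): 22 → W
I(8)+F(5): 13 → N
T(19)+A(0): 19 → T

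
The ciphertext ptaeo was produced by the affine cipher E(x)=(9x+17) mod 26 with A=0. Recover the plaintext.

ugbnr

The inverse of 9 mod 26 is 3, since 9·3=27≡1. Apply D(y)=3·(y−17) mod 26:
p(15): 3·(15−17)=-6≡20 → u
t(19): 3·(19−17)=6 → g
a(0): 3·(0−17)=-51≡1 → b
e(4): 3·(4−17)=-39≡13 → n
o(14): 3·(14−17)=-9≡17 → r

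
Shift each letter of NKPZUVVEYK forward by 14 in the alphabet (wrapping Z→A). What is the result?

BYDNIJJSMY

N(13): 13+14=27≡1 → B
K(10): 10+14=24 → Y
P(15): 15+14=29≡3 → D
Z(25): 25+14=39≡13 → N
U(20): 20+14=34≡8 → I
V(21): 21+14=35≡9 → J
V(21): 21+14=35≡9 → J
E(4): 4+14=18 → S
Y(24): 24+14=38≡12 → M
K(10): 10+14=24 → Y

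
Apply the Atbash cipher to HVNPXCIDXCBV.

SEMKCXRWCXYE

H(7) → S(18)
V(21) → E(4)
N(13) → M(12)
P(15) → K(10)
X(23) → C(2)
C(2) → X(23)
I(8) → R(17)
D(3) → W(22)
X(23) → C(2)
C(2) → X(23)
B(1) → Y(24)
V(21) → E(4)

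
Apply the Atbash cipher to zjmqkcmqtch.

z(25) → a(0)
j(9) → q(16)
m(12) → n(13)
q(16) → j(9)
k(10) → p(15)
c(2) → x(23)
m(12) → n(13)
q(16) → j(9)
t(19) → g(6)
c(2) → x(23)
h(7) → s(18)

aqnjpxnjgxs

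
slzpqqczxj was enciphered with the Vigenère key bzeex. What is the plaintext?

rmvltpdvtm

Repeat the key across the ciphertext: bzeexbzeex
s(18)−b(1): 17 → r
l(11)−z(25): -14≡12 → m
z(25)−e(4): 21 → v
p(15)−e(4): 11 → l
q(16)−x(23): -7≡19 → t
q(16)−b(1): 15 → p
c(2)−z(25): -23≡3 → d
z(25)−e(4): 21 → v
x(23)−e(4): 19 → t
j(9)−x(23): -14≡12 → m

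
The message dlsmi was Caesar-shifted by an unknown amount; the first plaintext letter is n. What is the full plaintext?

From the crib: d(3)−n(13)=-10≡16, so the shift is 16.
Subtract 16 from each ciphertext letter:
d(3): 3−16=-13≡13 → n
l(11): 11−16=-5≡21 → v
s(18): 18−16=2 → c
m(12): 12−16=-4≡22 → w
i(8): 8−16=-8≡18 → s

nvcws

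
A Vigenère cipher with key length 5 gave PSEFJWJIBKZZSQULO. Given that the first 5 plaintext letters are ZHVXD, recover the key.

QLJIG

Subtract each crib letter from the matching ciphertext letter (mod 26):
P(15)−Z(25)=-10≡16 → Q
S(18)−H(7)=11 → L
E(4)−V(21)=-17≡9 → J
F(5)−X(23)=-18≡8 → I
J(9)−D(3)=6 → G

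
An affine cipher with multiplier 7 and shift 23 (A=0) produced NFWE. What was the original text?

GQLB

The inverse of 7 mod 26 is 15, since 7·15=105≡1. Apply D(y)=15·(y−23) mod 26:
N(13): 15·(13−23)=-150≡6 → G
F(5): 15·(5−23)=-270≡16 → Q
W(22): 15·(22−23)=-15≡11 → L
E(4): 15·(4−23)=-285≡1 → B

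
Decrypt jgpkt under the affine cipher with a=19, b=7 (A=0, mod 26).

wpkhc

The inverse of 19 mod 26 is 11, since 19·11=209≡1. Apply D(y)=11·(y−7) mod 26:
j(9): 11·(9−7)=22 → w
g(6): 11·(6−7)=-11≡15 → p
p(15): 11·(15−7)=88≡10 → k
k(10): 11·(10−7)=33≡7 → h
t(19): 11·(19−7)=132≡2 → c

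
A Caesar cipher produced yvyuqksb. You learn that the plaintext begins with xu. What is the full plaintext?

From the crib: y(24)−x(23)=1, so the shift is 1.
Subtract 1 from each ciphertext letter:
y(24): 24−1=23 → x
v(21): 21−1=20 → u
y(24): 24−1=23 → x
u(20): 20−1=19 → t
q(16): 16−1=15 → p
k(10): 10−1=9 → j
s(18): 18−1=17 → r
b(1): 1−1=0 → a

xuxtpjra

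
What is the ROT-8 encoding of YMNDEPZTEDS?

GUVLMXHBMLA

Y(24): 24+8=32≡6 → G
M(12): 12+8=20 → U
N(13): 13+8=21 → V
D(3): 3+8=11 → L
E(4): 4+8=12 → M
P(15): 15+8=23 → X
Z(25): 25+8=33≡7 → H
T(19): 19+8=27≡1 → B
E(4): 4+8=12 → M
D(3): 3+8=11 → L
S(18): 18+8=26≡0 → A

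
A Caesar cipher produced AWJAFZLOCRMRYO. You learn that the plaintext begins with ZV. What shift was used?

From the crib: A(0)−Z(25)=-25≡1, so the shift is 1.

1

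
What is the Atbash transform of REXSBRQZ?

IVCHYIJA

R(17) → I(8)
E(4) → V(21)
X(23) → C(2)
S(18) → H(7)
B(1) → Y(24)
R(17) → I(8)
Q(16) → J(9)
Z(25) → A(0)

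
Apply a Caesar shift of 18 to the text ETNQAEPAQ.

WLFISWHSI

E(4): 4+18=22 → W
T(19): 19+18=37≡11 → L
N(13): 13+18=31≡5 → F
Q(16): 16+18=34≡8 → I
A(0): 0+18=18 → S
E(4): 4+18=22 → W
P(15): 15+18=33≡7 → H
A(0): 0+18=18 → S
Q(16): 16+18=34≡8 → I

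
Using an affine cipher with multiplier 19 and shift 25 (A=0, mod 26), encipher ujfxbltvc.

u(20): 19·20+25=405≡15 → p
j(9): 19·9+25=196≡14 → o
f(5): 19·5+25=120≡16 → q
x(23): 19·23+25=462≡20 → u
b(1): 19·1+25=44≡18 → s
l(11): 19·11+25=234≡0 → a
t(19): 19·19+25=386≡22 → w
v(21): 19·21+25=424≡8 → i
c(2): 19·2+25=63≡11 → l

poqusawil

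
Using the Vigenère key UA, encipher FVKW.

ZVEW

Repeat the key across the message: UAUA
F(5)+U(20): 25 → Z
V(21)+A(0): 21 → V
K(10)+U(20): 30≡4 → E
W(22)+A(0): 22 → W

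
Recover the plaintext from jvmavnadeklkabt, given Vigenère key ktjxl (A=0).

zcddkdhuhzbrrei

Repeat the key across the ciphertext: ktjxlktjxlktjxl
j(9)−k(10): -1≡25 → z
v(21)−t(19): 2 → c
m(12)−j(9): 3 → d
a(0)−x(23): -23≡3 → d
v(21)−l(11): 10 → k
n(13)−k(10): 3 → d
a(0)−t(19): -19≡7 → h
d(3)−j(9): -6≡20 → u
e(4)−x(23): -19≡7 → h
k(10)−l(11): -1≡25 → z
l(11)−k(10): 1 → b
k(10)−t(19): -9≡17 → r
a(0)−j(9): -9≡17 → r
b(1)−x(23): -22≡4 → e
t(19)−l(11): 8 → i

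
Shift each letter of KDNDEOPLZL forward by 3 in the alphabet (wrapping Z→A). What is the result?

NGQGHRSOCO

K(10): 10+3=13 → N
D(3): 3+3=6 → G
N(13): 13+3=16 → Q
D(3): 3+3=6 → G
E(4): 4+3=7 → H
O(14): 14+3=17 → R
P(15): 15+3=18 → S
L(11): 11+3=14 → O
Z(25): 25+3=28≡2 → C
L(11): 11+3=14 → O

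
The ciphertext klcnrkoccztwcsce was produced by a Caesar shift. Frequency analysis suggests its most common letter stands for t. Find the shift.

The most frequent ciphertext letter is c (appears 5 times).
c is position 2; t is position 19.
Shift = -17≡9.

9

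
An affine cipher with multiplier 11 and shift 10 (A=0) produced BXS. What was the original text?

The inverse of 11 mod 26 is 19, since 11·19=209≡1. Apply D(y)=19·(y−10) mod 26:
B(1): 19·(1−10)=-171≡11 → L
X(23): 19·(23−10)=247≡13 → N
S(18): 19·(18−10)=152≡22 → W

LNW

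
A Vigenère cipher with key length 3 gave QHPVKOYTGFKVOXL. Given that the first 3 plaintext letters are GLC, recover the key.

KWN

Subtract each crib letter from the matching ciphertext letter (mod 26):
Q(16)−G(6)=10 → K
H(7)−L(11)=-4≡22 → W
P(15)−C(2)=13 → N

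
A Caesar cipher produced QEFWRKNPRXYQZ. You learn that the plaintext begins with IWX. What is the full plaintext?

IWXOJCFHJPQIR

From the crib: Q(16)−I(8)=8, so the shift is 8.
Subtract 8 from each ciphertext letter:
Q(16): 16−8=8 → I
E(4): 4−8=-4≡22 → W
F(5): 5−8=-3≡23 → X
W(22): 22−8=14 → O
R(17): 17−8=9 → J
K(10): 10−8=2 → C
N(13): 13−8=5 → F
P(15): 15−8=7 → H
R(17): 17−8=9 → J
X(23): 23−8=15 → P
Y(24): 24−8=16 → Q
Q(16): 16−8=8 → I
Z(25): 25−8=17 → R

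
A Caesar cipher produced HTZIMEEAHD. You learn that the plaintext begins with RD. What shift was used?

From the crib: H(7)−R(17)=-10≡16, so the shift is 16.

16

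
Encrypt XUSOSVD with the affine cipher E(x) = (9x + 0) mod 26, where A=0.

X(23): 9·23+0=207≡25 → Z
U(20): 9·20+0=180≡24 → Y
S(18): 9·18+0=162≡6 → G
O(14): 9·14+0=126≡22 → W
S(18): 9·18+0=162≡6 → G
V(21): 9·21+0=189≡7 → H
D(3): 9·3+0=27≡1 → B

ZYGWGHB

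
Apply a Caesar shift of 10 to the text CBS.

C(2): 2+10=12 → M
B(1): 1+10=11 → L
S(18): 18+10=28≡2 → C

MLC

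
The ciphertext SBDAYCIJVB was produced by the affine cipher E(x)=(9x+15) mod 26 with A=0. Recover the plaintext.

The inverse of 9 mod 26 is 3, since 9·3=27≡1. Apply D(y)=3·(y−15) mod 26:
S(18): 3·(18−15)=9 → J
B(1): 3·(1−15)=-42≡10 → K
D(3): 3·(3−15)=-36≡16 → Q
A(0): 3·(0−15)=-45≡7 → H
Y(24): 3·(24−15)=27≡1 → B
C(2): 3·(2−15)=-39≡13 → N
I(8): 3·(8−15)=-21≡5 → F
J(9): 3·(9−15)=-18≡8 → I
V(21): 3·(21−15)=18 → S
B(1): 3·(1−15)=-42≡10 → K

JKQHBNFISK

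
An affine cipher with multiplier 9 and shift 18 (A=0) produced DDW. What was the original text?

HHM

The inverse of 9 mod 26 is 3, since 9·3=27≡1. Apply D(y)=3·(y−18) mod 26:
D(3): 3·(3−18)=-45≡7 → H
D(3): 3·(3−18)=-45≡7 → H
W(22): 3·(22−18)=12 → M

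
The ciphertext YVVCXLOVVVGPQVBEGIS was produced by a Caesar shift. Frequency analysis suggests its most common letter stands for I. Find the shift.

13

The most frequent ciphertext letter is V (appears 6 times).
V is position 21; I is position 8.
Shift = 13.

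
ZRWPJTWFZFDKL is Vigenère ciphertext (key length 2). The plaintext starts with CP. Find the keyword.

Subtract each crib letter from the matching ciphertext letter (mod 26):
Z(25)−C(2)=23 → X
R(17)−P(15)=2 → C

XC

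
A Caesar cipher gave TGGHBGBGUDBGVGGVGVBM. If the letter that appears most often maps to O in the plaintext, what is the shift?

18

The most frequent ciphertext letter is G (appears 8 times).
G is position 6; O is position 14.
Shift = -8≡18.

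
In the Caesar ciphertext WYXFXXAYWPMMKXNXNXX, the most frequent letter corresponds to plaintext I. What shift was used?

15

The most frequent ciphertext letter is X (appears 7 times).
X is position 23; I is position 8.
Shift = 15.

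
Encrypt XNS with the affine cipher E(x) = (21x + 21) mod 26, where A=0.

KIJ

X(23): 21·23+21=504≡10 → K
N(13): 21·13+21=294≡8 → I
S(18): 21·18+21=399≡9 → J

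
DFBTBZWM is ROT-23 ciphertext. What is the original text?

D(3): 3−23=-20≡6 → G
F(5): 5−23=-18≡8 → I
B(1): 1−23=-22≡4 → E
T(19): 19−23=-4≡22 → W
B(1): 1−23=-22≡4 → E
Z(25): 25−23=2 → C
W(22): 22−23=-1≡25 → Z
M(12): 12−23=-11≡15 → P

GIEWECZP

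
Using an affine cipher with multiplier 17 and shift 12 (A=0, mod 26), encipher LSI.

L(11): 17·11+12=199≡17 → R
S(18): 17·18+12=318≡6 → G
I(8): 17·8+12=148≡18 → S

RGS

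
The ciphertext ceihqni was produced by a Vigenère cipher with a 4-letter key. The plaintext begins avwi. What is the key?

cjmz

Subtract each crib letter from the matching ciphertext letter (mod 26):
c(2)−a(0)=2 → c
e(4)−v(21)=-17≡9 → j
i(8)−w(22)=-14≡12 → m
h(7)−i(8)=-1≡25 → z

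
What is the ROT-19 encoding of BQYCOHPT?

B(1): 1+19=20 → U
Q(16): 16+19=35≡9 → J
Y(24): 24+19=43≡17 → R
C(2): 2+19=21 → V
O(14): 14+19=33≡7 → H
H(7): 7+19=26≡0 → A
P(15): 15+19=34≡8 → I
T(19): 19+19=38≡12 → M

UJRVHAIM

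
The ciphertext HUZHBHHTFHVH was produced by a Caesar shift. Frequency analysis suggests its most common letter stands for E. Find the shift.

3

The most frequent ciphertext letter is H (appears 6 times).
H is position 7; E is position 4.
Shift = 3.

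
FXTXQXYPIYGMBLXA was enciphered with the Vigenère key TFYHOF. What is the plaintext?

MSVQCSFKKRSHIGZT

Repeat the key across the ciphertext: TFYHOFTFYHOFTFYH
F(5)−T(19): -14≡12 → M
X(23)−F(5): 18 → S
T(19)−Y(24): -5≡21 → V
X(23)−H(7): 16 → Q
Q(16)−O(14): 2 → C
X(23)−F(5): 18 → S
Y(24)−T(19): 5 → F
P(15)−F(5): 10 → K
I(8)−Y(24): -16≡10 → K
Y(24)−H(7): 17 → R
G(6)−O(14): -8≡18 → S
M(12)−F(5): 7 → H
B(1)−T(19): -18≡8 → I
L(11)−F(5): 6 → G
X(23)−Y(24): -1≡25 → Z
A(0)−H(7): -7≡19 → T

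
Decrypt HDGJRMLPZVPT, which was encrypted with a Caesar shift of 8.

ZVYBJEDHRNHL

H(7): 7−8=-1≡25 → Z
D(3): 3−8=-5≡21 → V
G(6): 6−8=-2≡24 → Y
J(9): 9−8=1 → B
R(17): 17−8=9 → J
M(12): 12−8=4 → E
L(11): 11−8=3 → D
P(15): 15−8=7 → H
Z(25): 25−8=17 → R
V(21): 21−8=13 → N
P(15): 15−8=7 → H
T(19): 19−8=11 → L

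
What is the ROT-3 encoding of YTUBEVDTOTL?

Y(24): 24+3=27≡1 → B
T(19): 19+3=22 → W
U(20): 20+3=23 → X
B(1): 1+3=4 → E
E(4): 4+3=7 → H
V(21): 21+3=24 → Y
D(3): 3+3=6 → G
T(19): 19+3=22 → W
O(14): 14+3=17 → R
T(19): 19+3=22 → W
L(11): 11+3=14 → O

BWXEHYGWRWO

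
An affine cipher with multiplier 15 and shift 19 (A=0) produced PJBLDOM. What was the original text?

The inverse of 15 mod 26 is 7, since 15·7=105≡1. Apply D(y)=7·(y−19) mod 26:
P(15): 7·(15−19)=-28≡24 → Y
J(9): 7·(9−19)=-70≡8 → I
B(1): 7·(1−19)=-126≡4 → E
L(11): 7·(11−19)=-56≡22 → W
D(3): 7·(3−19)=-112≡18 → S
O(14): 7·(14−19)=-35≡17 → R
M(12): 7·(12−19)=-49≡3 → D

YIEWSRD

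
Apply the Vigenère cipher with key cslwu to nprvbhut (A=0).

phcrvjme

Repeat the key across the message: cslwucsl
n(13)+c(2): 15 → p
p(15)+s(18): 33≡7 → h
r(17)+l(11): 28≡2 → c
v(21)+w(22): 43≡17 → r
b(1)+u(20): 21 → v
h(7)+c(2): 9 → j
u(20)+s(18): 38≡12 → m
t(19)+l(11): 30≡4 → e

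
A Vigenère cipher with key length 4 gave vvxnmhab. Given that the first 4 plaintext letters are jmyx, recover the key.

mjzq

Subtract each crib letter from the matching ciphertext letter (mod 26):
v(21)−j(9)=12 → m
v(21)−m(12)=9 → j
x(23)−y(24)=-1≡25 → z
n(13)−x(23)=-10≡16 → q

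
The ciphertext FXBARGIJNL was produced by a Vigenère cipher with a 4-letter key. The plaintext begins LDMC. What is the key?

UUPY

Subtract each crib letter from the matching ciphertext letter (mod 26):
F(5)−L(11)=-6≡20 → U
X(23)−D(3)=20 → U
B(1)−M(12)=-11≡15 → P
A(0)−C(2)=-2≡24 → Y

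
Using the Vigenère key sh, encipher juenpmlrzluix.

bbwuhtdyrsmpp

Repeat the key across the message: shshshshshshs
j(9)+s(18): 27≡1 → b
u(20)+h(7): 27≡1 → b
e(4)+s(18): 22 → w
n(13)+h(7): 20 → u
p(15)+s(18): 33≡7 → h
m(12)+h(7): 19 → t
l(11)+s(18): 29≡3 → d
r(17)+h(7): 24 → y
z(25)+s(18): 43≡17 → r
l(11)+h(7): 18 → s
u(20)+s(18): 38≡12 → m
i(8)+h(7): 15 → p
x(23)+s(18): 41≡15 → p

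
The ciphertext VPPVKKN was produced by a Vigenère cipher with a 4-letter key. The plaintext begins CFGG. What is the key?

TKJP

Subtract each crib letter from the matching ciphertext letter (mod 26):
V(21)−C(2)=19 → T
P(15)−F(5)=10 → K
P(15)−G(6)=9 → J
V(21)−G(6)=15 → P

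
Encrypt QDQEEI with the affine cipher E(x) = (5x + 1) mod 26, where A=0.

Q(16): 5·16+1=81≡3 → D
D(3): 5·3+1=16 → Q
Q(16): 5·16+1=81≡3 → D
E(4): 5·4+1=21 → V
E(4): 5·4+1=21 → V
I(8): 5·8+1=41≡15 → P

DQDVVP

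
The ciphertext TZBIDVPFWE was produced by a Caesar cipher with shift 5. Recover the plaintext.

T(19): 19−5=14 → O
Z(25): 25−5=20 → U
B(1): 1−5=-4≡22 → W
I(8): 8−5=3 → D
D(3): 3−5=-2≡24 → Y
V(21): 21−5=16 → Q
P(15): 15−5=10 → K
F(5): 5−5=0 → A
W(22): 22−5=17 → R
E(4): 4−5=-1≡25 → Z

OUWDYQKARZ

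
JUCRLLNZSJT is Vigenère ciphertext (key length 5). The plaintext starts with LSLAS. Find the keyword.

YCRRT

Subtract each crib letter from the matching ciphertext letter (mod 26):
J(9)−L(11)=-2≡24 → Y
U(20)−S(18)=2 → C
C(2)−L(11)=-9≡17 → R
R(17)−A(0)=17 → R
L(11)−S(18)=-7≡19 → T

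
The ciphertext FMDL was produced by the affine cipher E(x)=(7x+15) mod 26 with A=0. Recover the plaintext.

GHCS

The inverse of 7 mod 26 is 15, since 7·15=105≡1. Apply D(y)=15·(y−15) mod 26:
F(5): 15·(5−15)=-150≡6 → G
M(12): 15·(12−15)=-45≡7 → H
D(3): 15·(3−15)=-180≡2 → C
L(11): 15·(11−15)=-60≡18 → S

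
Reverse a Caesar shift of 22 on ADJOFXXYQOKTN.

A(0): 0−22=-22≡4 → E
D(3): 3−22=-19≡7 → H
J(9): 9−22=-13≡13 → N
O(14): 14−22=-8≡18 → S
F(5): 5−22=-17≡9 → J
X(23): 23−22=1 → B
X(23): 23−22=1 → B
Y(24): 24−22=2 → C
Q(16): 16−22=-6≡20 → U
O(14): 14−22=-8≡18 → S
K(10): 10−22=-12≡14 → O
T(19): 19−22=-3≡23 → X
N(13): 13−22=-9≡17 → R

EHNSJBBCUSOXR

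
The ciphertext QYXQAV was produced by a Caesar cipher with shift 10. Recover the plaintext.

Q(16): 16−10=6 → G
Y(24): 24−10=14 → O
X(23): 23−10=13 → N
Q(16): 16−10=6 → G
A(0): 0−10=-10≡16 → Q
V(21): 21−10=11 → L

GONGQL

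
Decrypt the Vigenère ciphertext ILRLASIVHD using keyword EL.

EANAWHEKDS

Repeat the key across the ciphertext: ELELELELEL
I(8)−E(4): 4 → E
L(11)−L(11): 0 → A
R(17)−E(4): 13 → N
L(11)−L(11): 0 → A
A(0)−E(4): -4≡22 → W
S(18)−L(11): 7 → H
I(8)−E(4): 4 → E
V(21)−L(11): 10 → K
H(7)−E(4): 3 → D
D(3)−L(11): -8≡18 → S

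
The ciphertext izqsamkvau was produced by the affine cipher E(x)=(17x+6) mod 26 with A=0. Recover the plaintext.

uvwqsiohsk

The inverse of 17 mod 26 is 23, since 17·23=391≡1. Apply D(y)=23·(y−6) mod 26:
i(8): 23·(8−6)=46≡20 → u
z(25): 23·(25−6)=437≡21 → v
q(16): 23·(16−6)=230≡22 → w
s(18): 23·(18−6)=276≡16 → q
a(0): 23·(0−6)=-138≡18 → s
m(12): 23·(12−6)=138≡8 → i
k(10): 23·(10−6)=92≡14 → o
v(21): 23·(21−6)=345≡7 → h
a(0): 23·(0−6)=-138≡18 → s
u(20): 23·(20−6)=322≡10 → k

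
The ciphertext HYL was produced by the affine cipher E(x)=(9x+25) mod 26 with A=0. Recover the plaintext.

The inverse of 9 mod 26 is 3, since 9·3=27≡1. Apply D(y)=3·(y−25) mod 26:
H(7): 3·(7−25)=-54≡24 → Y
Y(24): 3·(24−25)=-3≡23 → X
L(11): 3·(11−25)=-42≡10 → K

YXK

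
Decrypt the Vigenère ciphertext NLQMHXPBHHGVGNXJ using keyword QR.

Repeat the key across the ciphertext: QRQRQRQRQRQRQRQR
N(13)−Q(16): -3≡23 → X
L(11)−R(17): -6≡20 → U
Q(16)−Q(16): 0 → A
M(12)−R(17): -5≡21 → V
H(7)−Q(16): -9≡17 → R
X(23)−R(17): 6 → G
P(15)−Q(16): -1≡25 → Z
B(1)−R(17): -16≡10 → K
H(7)−Q(16): -9≡17 → R
H(7)−R(17): -10≡16 → Q
G(6)−Q(16): -10≡16 → Q
V(21)−R(17): 4 → E
G(6)−Q(16): -10≡16 → Q
N(13)−R(17): -4≡22 → W
X(23)−Q(16): 7 → H
J(9)−R(17): -8≡18 → S

XUAVRGZKRQQEQWHS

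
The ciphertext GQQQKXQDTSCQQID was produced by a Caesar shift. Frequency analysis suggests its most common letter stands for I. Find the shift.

The most frequent ciphertext letter is Q (appears 6 times).
Q is position 16; I is position 8.
Shift = 8.

8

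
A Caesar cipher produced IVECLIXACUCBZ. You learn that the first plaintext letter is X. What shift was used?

11

From the crib: I(8)−X(23)=-15≡11, so the shift is 11.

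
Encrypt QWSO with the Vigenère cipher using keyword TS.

JOLG

Repeat the key across the message: TSTS
Q(16)+T(19): 35≡9 → J
W(22)+S(18): 40≡14 → O
S(18)+T(19): 37≡11 → L
O(14)+S(18): 32≡6 → G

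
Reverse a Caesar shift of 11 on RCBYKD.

R(17): 17−11=6 → G
C(2): 2−11=-9≡17 → R
B(1): 1−11=-10≡16 → Q
Y(24): 24−11=13 → N
K(10): 10−11=-1≡25 → Z
D(3): 3−11=-8≡18 → S

GRQNZS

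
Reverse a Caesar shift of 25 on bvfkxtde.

cwglyuef

b(1): 1−25=-24≡2 → c
v(21): 21−25=-4≡22 → w
f(5): 5−25=-20≡6 → g
k(10): 10−25=-15≡11 → l
x(23): 23−25=-2≡24 → y
t(19): 19−25=-6≡20 → u
d(3): 3−25=-22≡4 → e
e(4): 4−25=-21≡5 → f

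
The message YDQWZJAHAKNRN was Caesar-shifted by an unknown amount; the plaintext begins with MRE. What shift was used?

12

From the crib: Y(24)−M(12)=12, so the shift is 12.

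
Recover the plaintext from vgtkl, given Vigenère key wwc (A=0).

Repeat the key across the ciphertext: wwcww
v(21)−w(22): -1≡25 → z
g(6)−w(22): -16≡10 → k
t(19)−c(2): 17 → r
k(10)−w(22): -12≡14 → o
l(11)−w(22): -11≡15 → p

zkrop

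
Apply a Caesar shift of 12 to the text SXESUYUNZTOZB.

S(18): 18+12=30≡4 → E
X(23): 23+12=35≡9 → J
E(4): 4+12=16 → Q
S(18): 18+12=30≡4 → E
U(20): 20+12=32≡6 → G
Y(24): 24+12=36≡10 → K
U(20): 20+12=32≡6 → G
N(13): 13+12=25 → Z
Z(25): 25+12=37≡11 → L
T(19): 19+12=31≡5 → F
O(14): 14+12=26≡0 → A
Z(25): 25+12=37≡11 → L
B(1): 1+12=13 → N

EJQEGKGZLFALN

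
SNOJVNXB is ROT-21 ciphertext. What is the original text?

S(18): 18−21=-3≡23 → X
N(13): 13−21=-8≡18 → S
O(14): 14−21=-7≡19 → T
J(9): 9−21=-12≡14 → O
V(21): 21−21=0 → A
N(13): 13−21=-8≡18 → S
X(23): 23−21=2 → C
B(1): 1−21=-20≡6 → G

XSTOASCG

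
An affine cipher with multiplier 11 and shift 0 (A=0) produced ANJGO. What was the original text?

ANPKG

The inverse of 11 mod 26 is 19, since 11·19=209≡1. Apply D(y)=19·(y−0) mod 26:
A(0): 19·(0−0)=0 → A
N(13): 19·(13−0)=247≡13 → N
J(9): 19·(9−0)=171≡15 → P
G(6): 19·(6−0)=114≡10 → K
O(14): 19·(14−0)=266≡6 → G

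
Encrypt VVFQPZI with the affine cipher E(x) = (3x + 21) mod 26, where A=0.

GGKROST

V(21): 3·21+21=84≡6 → G
V(21): 3·21+21=84≡6 → G
F(5): 3·5+21=36≡10 → K
Q(16): 3·16+21=69≡17 → R
P(15): 3·15+21=66≡14 → O
Z(25): 3·25+21=96≡18 → S
I(8): 3·8+21=45≡19 → T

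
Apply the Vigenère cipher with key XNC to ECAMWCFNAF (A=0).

BPCJJECACC

Repeat the key across the message: XNCXNCXNCX
E(4)+X(23): 27≡1 → B
C(2)+N(13): 15 → P
A(0)+C(2): 2 → C
M(12)+X(23): 35≡9 → J
W(22)+N(13): 35≡9 → J
C(2)+C(2): 4 → E
F(5)+X(23): 28≡2 → C
N(13)+N(13): 26≡0 → A
A(0)+C(2): 2 → C
F(5)+X(23): 28≡2 → C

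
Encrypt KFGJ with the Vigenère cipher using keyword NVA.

Repeat the key across the message: NVAN
K(10)+N(13): 23 → X
F(5)+V(21): 26≡0 → A
G(6)+A(0): 6 → G
J(9)+N(13): 22 → W

XAGW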